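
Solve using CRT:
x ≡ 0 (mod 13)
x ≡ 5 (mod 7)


m₁ = 13, m₂ = 7, gcd = 1, so CRT applies. M = m₁·m₂ = 91
Let M₁ = M/m₁ = 7, M₂ = M/m₂ = 13
Find y₁ ≡ M₁⁻¹ (mod m₁): 7⁻¹ ≡ 2 (mod 13)
Find y₂ ≡ M₂⁻¹ (mod m₂): 13⁻¹ ≡ 6 (mod 7)
x = a₁·M₁·y₁ + a₂·M₂·y₂ = 0·7·2 + 5·13·6 = 390
Reduce mod 91: x ≡ 26
Check: 26 mod 13 = 0 ✓, 26 mod 7 = 5 ✓

x ≡ 26 (mod 91)


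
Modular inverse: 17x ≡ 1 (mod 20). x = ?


Use the extended Euclidean algorithm to write 1 = 17·s + 20·t; then s mod 20 is the inverse.
Euclidean algorithm:
  17 = 0·20 + 17
  20 = 1·17 + 3
  17 = 5·3 + 2
  3 = 1·2 + 1
  2 = 2·1 + 0
gcd(17,20) = 1
Back-substitution gives: 17·(-7) + 20·(6) = 1
So 17⁻¹ ≡ -7 ≡ 13 (mod 20)
Check: 17 × 13 = 221 ≡ 1 (mod 20) ✓

17⁻¹ ≡ 13 (mod 20)


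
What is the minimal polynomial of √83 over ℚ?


√83 satisfies x² - 83 = 0, irreducible over ℚ since 83 is squarefree

Minimal polynomial: x² - 83


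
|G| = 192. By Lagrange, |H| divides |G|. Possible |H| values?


Lagrange's theorem: |H| divides |G|
|G| = 192
Divisors of 192: 1, 2, 3, 4, 6, 8, 12, 16, 24, 32, 48, 64, 96, 192

Possible subgroup orders: {1, 2, 3, 4, 6, 8, 12, 16, 24, 32, 48, 64, 96, 192}


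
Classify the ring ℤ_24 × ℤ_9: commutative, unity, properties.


Direct product ring; commutative with unity (1,1); but (1,0)·(0,1) = (0,0) gives zero divisors, so not an integral domain
Commutative: Yes
Integral domain: No
Has unity: Yes

ℤ_24 × ℤ_9: Commutative=Yes, Unity=Yes


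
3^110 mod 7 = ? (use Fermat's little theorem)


Fermat's little theorem: if p is prime and gcd(a,p)=1, then a^(p-1) ≡ 1 (mod p)
p = 7 is prime, gcd(3,7) = 1
Reduce exponent: 110 mod 6 = 2
So 3^110 ≡ 3^2 (mod 7)
3^2 mod 7 = 2

3^110 ≡ 2 (mod 7)


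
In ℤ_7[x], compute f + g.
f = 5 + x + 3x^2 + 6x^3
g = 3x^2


Add coefficients mod 7:
x^0: 5 + 0 = 5 (mod 7)
x^1: 1 + 0 = 1 (mod 7)
x^2: 3 + 3 = 6 (mod 7)
x^3: 6 + 0 = 6 (mod 7)
Result: 5 + x + 6x^2 + 6x^3

f + g = 5 + x + 6x^2 + 6x^3


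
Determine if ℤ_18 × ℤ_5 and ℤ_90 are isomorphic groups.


Comparing ℤ_18 × ℤ_5 and ℤ_90:
gcd(18,5) = 1, so ℤ_18 × ℤ_5 ≅ ℤ_90 (CRT)

Yes, ℤ_18 × ℤ_5 ≅ ℤ_90


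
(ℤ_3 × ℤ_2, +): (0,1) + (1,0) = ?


Operation: componentwise addition mod (3, 2)
(0,1) + (1,0) = ((a₁+b₁) mod 3, (a₂+b₂) mod 2) with a = (0,1), b = (1,0)

(0,1) + (1,0) = (1,1)


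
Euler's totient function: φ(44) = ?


Factor n: 44 = 2^2 × 11
φ(n) = n · ∏(1 - 1/p) over distinct primes p | n
φ(44) = 44 · (1 - 1/2) · (1 - 1/11) = 20

φ(44) = 20


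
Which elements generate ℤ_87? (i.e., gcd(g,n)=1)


g generates ℤ_n iff gcd(g,n) = 1
Prime factors of 87: 3, 29
Generators are g ∈ {1,...,86} not divisible by any of these primes.
Generators: {1, 2, 4, 5, 7, 8, 10, 11, 13, 14, 16, 17, 19, 20, 22, 23, 25, 26, 28, 31, 32, 34, 35, 37, 38, 40, 41, 43, 44, 46, 47, 49, 50, 52, 53, 55, 56, 59, 61, 62, 64, 65, 67, 68, 70, 71, 73, 74, 76, 77, 79, 80, 82, 83, 85, 86}
Number of generators = φ(87) = 56

Generators of ℤ_87 = {1, 2, 4, 5, 7, 8, 10, 11, 13, 14, 16, 17, 19, 20, 22, 23, 25, 26, 28, 31, 32, 34, 35, 37, 38, 40, 41, 43, 44, 46, 47, 49, 50, 52, 53, 55, 56, 59, 61, 62, 64, 65, 67, 68, 70, 71, 73, 74, 76, 77, 79, 80, 82, 83, 85, 86}


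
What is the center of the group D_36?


Z(G) = {g ∈ G | gx = xg for all x ∈ G}
For even n, Z(D_n) = {e, r^(n/2)}: the 180° rotation r^18 commutes with every reflection and rotation

Z(D_36) = {e, r^18}


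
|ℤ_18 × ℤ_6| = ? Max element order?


|ℤ_18 × ℤ_6| = 18 × 6 = 108
Max element order = lcm(18,6) = 18
Cyclic? No (gcd=6)

|ℤ_18×ℤ_6| = 108, max element order = 18


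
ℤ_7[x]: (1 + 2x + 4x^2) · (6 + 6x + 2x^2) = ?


Expand and collect like terms; reduce coefficients mod 7:
x^0: 1·6 = 6 ≡ 6 (mod 7)
x^1: 1·6 + 2·6 = 18 ≡ 4 (mod 7)
x^2: 1·2 + 2·6 + 4·6 = 38 ≡ 3 (mod 7)
x^3: 2·2 + 4·6 = 28 ≡ 0 (mod 7)
x^4: 4·2 = 8 ≡ 1 (mod 7)
Result: 6 + 4x + 3x^2 + x^4

f · g = 6 + 4x + 3x^2 + x^4


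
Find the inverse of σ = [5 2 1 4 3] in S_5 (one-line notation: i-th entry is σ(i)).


To find σ⁻¹, swap domain and range:
σ(1) = 5 → σ⁻¹(5) = 1
σ(2) = 2 → σ⁻¹(2) = 2
σ(3) = 1 → σ⁻¹(1) = 3
σ(4) = 4 → σ⁻¹(4) = 4
σ(5) = 3 → σ⁻¹(3) = 5

σ⁻¹ = [3 2 5 4 1]


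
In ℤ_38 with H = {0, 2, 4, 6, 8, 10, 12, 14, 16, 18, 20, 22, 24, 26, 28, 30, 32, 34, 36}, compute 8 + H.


8 + H = {8 + h (mod 38) : h ∈ H}
8+0=8, 8+2=10, 8+4=12, 8+6=14, 8+8=16, 8+10=18, 8+12=20, 8+14=22, 8+16=24, 8+18=26, 8+20=28, 8+22=30, 8+24=32, 8+26=34, 8+28=36, 8+30=0, 8+32=2, 8+34=4, 8+36=6
8 + H = {0, 2, 4, 6, 8, 10, 12, 14, 16, 18, 20, 22, 24, 26, 28, 30, 32, 34, 36} = 0 + H

8 + H = {0, 2, 4, 6, 8, 10, 12, 14, 16, 18, 20, 22, 24, 26, 28, 30, 32, 34, 36}


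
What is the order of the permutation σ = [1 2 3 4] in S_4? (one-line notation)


Cycle decomposition: identity (all elements fixed)
Order = 1 (identity has order 1)

ord(σ) = 1


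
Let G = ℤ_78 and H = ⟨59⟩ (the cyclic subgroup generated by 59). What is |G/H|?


|⟨59⟩| = n / gcd(59, 78) = 78 / 1 = 78
H is normal (ℤ_78 is abelian).
|G/H| = |G| / |H| = 78 / 78 = 1

|G/H| = 1


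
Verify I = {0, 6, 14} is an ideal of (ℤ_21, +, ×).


Check ideal conditions for I = {0, 6, 14} in ℤ_21:
(1) I is an additive subgroup? No
(2) For r ∈ ℤ_21 and a ∈ I: r·a ∈ I? No  [counterexample: r=2, a=6, r·a mod 21 = 12 ∉ I]

No, I is not an ideal of ℤ_21


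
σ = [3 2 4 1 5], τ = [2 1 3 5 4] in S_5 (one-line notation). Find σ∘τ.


σ∘τ: apply τ first, then σ
1 →τ 2 →σ 2
2 →τ 1 →σ 3
3 →τ 3 →σ 4
4 →τ 5 →σ 5
5 →τ 4 →σ 1

σ∘τ = [2 3 4 5 1]


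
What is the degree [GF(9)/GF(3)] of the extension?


GF(9) = GF(3^2), so the extension degree is 2

[GF(9)/GF(3)] = 2


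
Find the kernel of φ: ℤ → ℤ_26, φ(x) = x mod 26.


Kernel = preimage of identity
ker(φ) = {x ∈ ℤ : x ≡ 0 (mod 26)} = 26ℤ = {0, ±26, ±52, ...}

ker(φ) = 26ℤ


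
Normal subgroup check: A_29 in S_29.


H = A_29 in S_29
A_29 has index 2 in S_29, and every subgroup of index 2 is normal

Yes, normal subgroup


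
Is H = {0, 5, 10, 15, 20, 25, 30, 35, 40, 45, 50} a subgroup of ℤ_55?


Subgroup test for H = {0, 5, 10, 15, 20, 25, 30, 35, 40, 45, 50} in (ℤ_55, +):
(1) 0 ∈ H? Yes
(2) Closure: for all a,b ∈ H, (a+b) mod 55 ∈ H? Yes
(3) Inverses: for all a ∈ H, -a mod 55 ∈ H? Yes

Yes, H is a subgroup of ℤ_55


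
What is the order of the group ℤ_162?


ℤ_n has n elements.

|ℤ_162| = 162


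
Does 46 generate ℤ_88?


g generates ℤ_n iff gcd(g, n) = 1
gcd(46, 88) = 2
Since gcd = 2 ≠ 1, ⟨46⟩ has order 44 < 88, so 46 is not a generator.

No, 46 does not generate ℤ_88


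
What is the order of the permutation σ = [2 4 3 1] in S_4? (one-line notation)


Cycle decomposition: (1 2 4)
Cycle lengths: 3
Order = lcm(3) = 3

ord(σ) = 3


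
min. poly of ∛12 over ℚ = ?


∛12 satisfies x³ - 12 = 0, irreducible over ℚ (no rational root; 12 is not a perfect cube)

Minimal polynomial: x³ - 12


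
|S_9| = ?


|S_n| = n! (number of permutations of n symbols)
|S_9| = 9! = 362880

|S_9| = 362880


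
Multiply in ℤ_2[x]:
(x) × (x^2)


Expand and collect like terms; reduce coefficients mod 2:
x^0: 0·0 = 0 ≡ 0 (mod 2)
x^1: 0·0 + 1·0 = 0 ≡ 0 (mod 2)
x^2: 0·1 + 1·0 = 0 ≡ 0 (mod 2)
x^3: 1·1 = 1 ≡ 1 (mod 2)
Result: x^3

f · g = x^3


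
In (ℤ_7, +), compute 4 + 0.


Operation: addition mod 7
4 + 0 = (a + b) mod 7 with a = 4, b = 0

4 + 0 = 4


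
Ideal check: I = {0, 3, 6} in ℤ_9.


Check ideal conditions for I = {0, 3, 6} in ℤ_9:
(1) I is an additive subgroup? Yes
(2) For r ∈ ℤ_9 and a ∈ I: r·a ∈ I? Yes

Yes, I is an ideal of ℤ_9


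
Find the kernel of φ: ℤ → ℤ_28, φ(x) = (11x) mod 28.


Kernel = preimage of identity
ker(φ) = {x ∈ ℤ : 11x ≡ 0 (mod 28)}. gcd(11,28) = 1, so 11x ≡ 0 (mod 28) ⟺ x ≡ 0 (mod 28/1 = 28). Hence ker(φ) = 28ℤ

ker(φ) = 28ℤ


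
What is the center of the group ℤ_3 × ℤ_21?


Z(G) = {g ∈ G | gx = xg for all x ∈ G}
Direct product of abelian groups is abelian, so Z(G) = G

Z(ℤ_3 × ℤ_21) = ℤ_3 × ℤ_21


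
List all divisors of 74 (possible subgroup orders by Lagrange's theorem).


Lagrange's theorem: |H| divides |G|
|G| = 74
Divisors of 74: 1, 2, 37, 74

Possible subgroup orders: {1, 2, 37, 74}


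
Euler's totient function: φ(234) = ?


Factor n: 234 = 2 × 3^2 × 13
φ(n) = n · ∏(1 - 1/p) over distinct primes p | n
φ(234) = 234 · (1 - 1/2) · (1 - 1/3) · (1 - 1/13) = 72

φ(234) = 72


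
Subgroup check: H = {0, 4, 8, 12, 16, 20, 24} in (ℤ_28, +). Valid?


Subgroup test for H = {0, 4, 8, 12, 16, 20, 24} in (ℤ_28, +):
(1) 0 ∈ H? Yes
(2) Closure: for all a,b ∈ H, (a+b) mod 28 ∈ H? Yes
(3) Inverses: for all a ∈ H, -a mod 28 ∈ H? Yes

Yes, H is a subgroup of ℤ_28


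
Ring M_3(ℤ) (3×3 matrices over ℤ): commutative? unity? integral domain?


Matrix multiplication is non-commutative for n ≥ 2; the identity matrix I is the unity; singular matrices give zero divisors, so not an integral domain
Commutative: No
Integral domain: No
Has unity: Yes

M_3(ℤ) (3×3 matrices over ℤ): Commutative=No, Unity=Yes


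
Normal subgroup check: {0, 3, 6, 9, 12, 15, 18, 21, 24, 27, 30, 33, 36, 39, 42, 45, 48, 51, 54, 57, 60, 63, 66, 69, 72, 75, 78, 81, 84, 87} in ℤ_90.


H = {0, 3, 6, 9, 12, 15, 18, 21, 24, 27, 30, 33, 36, 39, 42, 45, 48, 51, 54, 57, 60, 63, 66, 69, 72, 75, 78, 81, 84, 87} in ℤ_90
ℤ_90 is abelian; every subgroup of an abelian group is normal

Yes, normal subgroup


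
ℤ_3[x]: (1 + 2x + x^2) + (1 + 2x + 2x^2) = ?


Add coefficients mod 3:
x^0: 1 + 1 = 2 (mod 3)
x^1: 2 + 2 = 1 (mod 3)
x^2: 1 + 2 = 0 (mod 3)
Result: 2 + x

f + g = 2 + x


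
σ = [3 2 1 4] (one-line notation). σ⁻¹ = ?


To find σ⁻¹, swap domain and range:
σ(1) = 3 → σ⁻¹(3) = 1
σ(2) = 2 → σ⁻¹(2) = 2
σ(3) = 1 → σ⁻¹(1) = 3
σ(4) = 4 → σ⁻¹(4) = 4

σ⁻¹ = [3 2 1 4]


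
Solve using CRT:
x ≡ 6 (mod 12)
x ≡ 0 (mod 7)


m₁ = 12, m₂ = 7, gcd = 1, so CRT applies. M = m₁·m₂ = 84
Let M₁ = M/m₁ = 7, M₂ = M/m₂ = 12
Find y₁ ≡ M₁⁻¹ (mod m₁): 7⁻¹ ≡ 7 (mod 12)
Find y₂ ≡ M₂⁻¹ (mod m₂): 12⁻¹ ≡ 3 (mod 7)
x = a₁·M₁·y₁ + a₂·M₂·y₂ = 6·7·7 + 0·12·3 = 294
Reduce mod 84: x ≡ 42
Check: 42 mod 12 = 6 ✓, 42 mod 7 = 0 ✓

x ≡ 42 (mod 84)


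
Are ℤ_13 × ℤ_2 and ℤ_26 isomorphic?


Comparing ℤ_13 × ℤ_2 and ℤ_26:
gcd(13,2) = 1, so ℤ_13 × ℤ_2 ≅ ℤ_26 (CRT)

Yes, ℤ_13 × ℤ_2 ≅ ℤ_26


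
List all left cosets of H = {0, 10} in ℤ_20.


H = {0, 10}, |H| = 2
Number of cosets = |G|/|H| = 20/2 = 10
0 + H = {0, 10}
1 + H = {1, 11}
2 + H = {2, 12}
3 + H = {3, 13}
4 + H = {4, 14}
5 + H = {5, 15}
6 + H = {6, 16}
7 + H = {7, 17}
8 + H = {8, 18}
9 + H = {9, 19}

Cosets: 0+H={0,10}; 1+H={1,11}; 2+H={2,12}; 3+H={3,13}; 4+H={4,14}; 5+H={5,15}; 6+H={6,16}; 7+H={7,17}; 8+H={8,18}; 9+H={9,19}


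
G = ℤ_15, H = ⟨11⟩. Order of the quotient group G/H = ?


|⟨11⟩| = n / gcd(11, 15) = 15 / 1 = 15
H is normal (ℤ_15 is abelian).
|G/H| = |G| / |H| = 15 / 15 = 1

|G/H| = 1


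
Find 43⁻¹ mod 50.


Use the extended Euclidean algorithm to write 1 = 43·s + 50·t; then s mod 50 is the inverse.
Euclidean algorithm:
  43 = 0·50 + 43
  50 = 1·43 + 7
  43 = 6·7 + 1
  7 = 7·1 + 0
gcd(43,50) = 1
Back-substitution gives: 43·(7) + 50·(-6) = 1
So 43⁻¹ ≡ 7 ≡ 7 (mod 50)
Check: 43 × 7 = 301 ≡ 1 (mod 50) ✓

43⁻¹ ≡ 7 (mod 50)


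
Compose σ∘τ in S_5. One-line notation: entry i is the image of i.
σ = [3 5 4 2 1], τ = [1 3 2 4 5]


σ∘τ: apply τ first, then σ
1 →τ 1 →σ 3
2 →τ 3 →σ 4
3 →τ 2 →σ 5
4 →τ 4 →σ 2
5 →τ 5 →σ 1

σ∘τ = [3 4 5 2 1]


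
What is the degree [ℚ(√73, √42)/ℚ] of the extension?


[ℚ(√73,√42):ℚ] = [ℚ(√73,√42):ℚ(√73)]·[ℚ(√73):ℚ] = 2·2 = 4

[ℚ(√73, √42)/ℚ] = 4


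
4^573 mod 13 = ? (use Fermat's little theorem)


Fermat's little theorem: if p is prime and gcd(a,p)=1, then a^(p-1) ≡ 1 (mod p)
p = 13 is prime, gcd(4,13) = 1
Reduce exponent: 573 mod 12 = 9
So 4^573 ≡ 4^9 (mod 13)
4^9 mod 13 = 12

4^573 ≡ 12 (mod 13)


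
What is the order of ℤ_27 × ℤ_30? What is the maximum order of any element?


|ℤ_27 × ℤ_30| = 27 × 30 = 810
Max element order = lcm(27,30) = 270
Cyclic? No (gcd=3)

|ℤ_27×ℤ_30| = 810, max element order = 270


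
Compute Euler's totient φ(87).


Factor n: 87 = 3 × 29
φ(n) = n · ∏(1 - 1/p) over distinct primes p | n
φ(87) = 87 · (1 - 1/3) · (1 - 1/29) = 56

φ(87) = 56


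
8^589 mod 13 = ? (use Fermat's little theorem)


Fermat's little theorem: if p is prime and gcd(a,p)=1, then a^(p-1) ≡ 1 (mod p)
p = 13 is prime, gcd(8,13) = 1
Reduce exponent: 589 mod 12 = 1
So 8^589 ≡ 8^1 (mod 13)
8^1 mod 13 = 8

8^589 ≡ 8 (mod 13)


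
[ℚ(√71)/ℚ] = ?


√71 has minimal polynomial x² - 71 (irreducible over ℚ since 71 is squarefree)

[ℚ(√71)/ℚ] = 2


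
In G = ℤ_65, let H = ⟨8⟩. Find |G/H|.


|⟨8⟩| = n / gcd(8, 65) = 65 / 1 = 65
H is normal (ℤ_65 is abelian).
|G/H| = |G| / |H| = 65 / 65 = 1

|G/H| = 1


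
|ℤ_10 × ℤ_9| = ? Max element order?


|ℤ_10 × ℤ_9| = 10 × 9 = 90
Max element order = lcm(10,9) = 90
Cyclic? Yes (gcd=1)

|ℤ_10×ℤ_9| = 90, max element order = 90


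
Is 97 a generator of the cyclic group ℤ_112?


g generates ℤ_n iff gcd(g, n) = 1
gcd(97, 112) = 1
Since gcd = 1, 97 is a generator.

Yes, 97 generates ℤ_112


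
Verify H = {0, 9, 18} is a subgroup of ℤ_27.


Subgroup test for H = {0, 9, 18} in (ℤ_27, +):
(1) 0 ∈ H? Yes
(2) Closure: for all a,b ∈ H, (a+b) mod 27 ∈ H? Yes
(3) Inverses: for all a ∈ H, -a mod 27 ∈ H? Yes

Yes, H is a subgroup of ℤ_27


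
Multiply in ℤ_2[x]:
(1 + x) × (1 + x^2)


Expand and collect like terms; reduce coefficients mod 2:
x^0: 1·1 = 1 ≡ 1 (mod 2)
x^1: 1·0 + 1·1 = 1 ≡ 1 (mod 2)
x^2: 1·1 + 1·0 = 1 ≡ 1 (mod 2)
x^3: 1·1 = 1 ≡ 1 (mod 2)
Result: 1 + x + x^2 + x^3

f · g = 1 + x + x^2 + x^3


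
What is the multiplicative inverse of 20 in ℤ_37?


Use the extended Euclidean algorithm to write 1 = 20·s + 37·t; then s mod 37 is the inverse.
Euclidean algorithm:
  20 = 0·37 + 20
  37 = 1·20 + 17
  20 = 1·17 + 3
  17 = 5·3 + 2
  3 = 1·2 + 1
  2 = 2·1 + 0
gcd(20,37) = 1
Back-substitution gives: 20·(13) + 37·(-7) = 1
So 20⁻¹ ≡ 13 ≡ 13 (mod 37)
Check: 20 × 13 = 260 ≡ 1 (mod 37) ✓

20⁻¹ ≡ 13 (mod 37)


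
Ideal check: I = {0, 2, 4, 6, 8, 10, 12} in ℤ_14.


Check ideal conditions for I = {0, 2, 4, 6, 8, 10, 12} in ℤ_14:
(1) I is an additive subgroup? Yes
(2) For r ∈ ℤ_14 and a ∈ I: r·a ∈ I? Yes

Yes, I is an ideal of ℤ_14


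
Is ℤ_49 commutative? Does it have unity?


ℤ_49 is a commutative ring with unity 1; 49 = 7×7 is composite, so 7·7 ≡ 0 gives zero divisors (not an integral domain)
Commutative: Yes
Integral domain: No
Has unity: Yes

ℤ_49: Commutative=Yes, Unity=Yes


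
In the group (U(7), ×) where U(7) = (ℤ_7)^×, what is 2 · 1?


Operation: multiplication mod 7
2 · 1 = (a × b) mod 7 with a = 2, b = 1

2 · 1 = 2


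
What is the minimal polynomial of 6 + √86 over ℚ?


Let α = 6 + √86. Then α - 6 = √86, so (α - 6)² = 86, giving α² - 12α - 50 = 0. Degree 2 and α ∉ ℚ, so this is the minimal polynomial.

Minimal polynomial: x² - 12x - 50


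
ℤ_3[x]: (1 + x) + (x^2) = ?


Add coefficients mod 3:
x^0: 1 + 0 = 1 (mod 3)
x^1: 1 + 0 = 1 (mod 3)
x^2: 0 + 1 = 1 (mod 3)
Result: 1 + x + x^2

f + g = 1 + x + x^2


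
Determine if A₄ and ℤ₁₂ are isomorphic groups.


Comparing A₄ and ℤ₁₂:
A₄ is non-abelian, ℤ₁₂ is abelian

No, A₄ ≇ ℤ₁₂


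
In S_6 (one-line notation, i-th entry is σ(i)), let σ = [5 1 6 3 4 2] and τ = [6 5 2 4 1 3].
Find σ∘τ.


σ∘τ: apply τ first, then σ
1 →τ 6 →σ 2
2 →τ 5 →σ 4
3 →τ 2 →σ 1
4 →τ 4 →σ 3
5 →τ 1 →σ 5
6 →τ 3 →σ 6

σ∘τ = [2 4 1 3 5 6]


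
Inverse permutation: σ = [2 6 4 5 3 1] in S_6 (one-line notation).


To find σ⁻¹, swap domain and range:
σ(1) = 2 → σ⁻¹(2) = 1
σ(2) = 6 → σ⁻¹(6) = 2
σ(3) = 4 → σ⁻¹(4) = 3
σ(4) = 5 → σ⁻¹(5) = 4
σ(5) = 3 → σ⁻¹(3) = 5
σ(6) = 1 → σ⁻¹(1) = 6

σ⁻¹ = [6 1 5 3 4 2]


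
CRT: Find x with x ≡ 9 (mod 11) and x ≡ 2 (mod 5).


m₁ = 11, m₂ = 5, gcd = 1, so CRT applies. M = m₁·m₂ = 55
Let M₁ = M/m₁ = 5, M₂ = M/m₂ = 11
Find y₁ ≡ M₁⁻¹ (mod m₁): 5⁻¹ ≡ 9 (mod 11)
Find y₂ ≡ M₂⁻¹ (mod m₂): 11⁻¹ ≡ 1 (mod 5)
x = a₁·M₁·y₁ + a₂·M₂·y₂ = 9·5·9 + 2·11·1 = 427
Reduce mod 55: x ≡ 42
Check: 42 mod 11 = 9 ✓, 42 mod 5 = 2 ✓

x ≡ 42 (mod 55)


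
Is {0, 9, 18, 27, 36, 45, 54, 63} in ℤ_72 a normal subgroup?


H = {0, 9, 18, 27, 36, 45, 54, 63} in ℤ_72
ℤ_72 is abelian; every subgroup of an abelian group is normal

Yes, normal subgroup


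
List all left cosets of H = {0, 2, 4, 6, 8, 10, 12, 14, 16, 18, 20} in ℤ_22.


H = {0, 2, 4, 6, 8, 10, 12, 14, 16, 18, 20}, |H| = 11
Number of cosets = |G|/|H| = 22/11 = 2
0 + H = {0, 2, 4, 6, 8, 10, 12, 14, 16, 18, 20}
1 + H = {1, 3, 5, 7, 9, 11, 13, 15, 17, 19, 21}

Cosets: 0+H={0,2,4,6,8,10,12,14,16,18,20}; 1+H={1,3,5,7,9,11,13,15,17,19,21}


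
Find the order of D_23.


|D_n| = 2n (n rotations and n reflections)
|D_23| = 2×23 = 46

|D_23| = 46


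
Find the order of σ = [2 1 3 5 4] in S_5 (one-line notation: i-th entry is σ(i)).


Cycle decomposition: (1 2) (4 5)
Cycle lengths: 2, 2
Order = lcm(2, 2) = 2

ord(σ) = 2


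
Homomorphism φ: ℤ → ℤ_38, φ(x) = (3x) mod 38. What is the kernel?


Kernel = preimage of identity
ker(φ) = {x ∈ ℤ : 3x ≡ 0 (mod 38)}. gcd(3,38) = 1, so 3x ≡ 0 (mod 38) ⟺ x ≡ 0 (mod 38/1 = 38). Hence ker(φ) = 38ℤ

ker(φ) = 38ℤ


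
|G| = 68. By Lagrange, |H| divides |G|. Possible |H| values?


Lagrange's theorem: |H| divides |G|
|G| = 68
Divisors of 68: 1, 2, 4, 17, 34, 68

Possible subgroup orders: {1, 2, 4, 17, 34, 68}


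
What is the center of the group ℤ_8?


Z(G) = {g ∈ G | gx = xg for all x ∈ G}
ℤ_8 is abelian, so Z(G) = G

Z(ℤ_8) = ℤ_8


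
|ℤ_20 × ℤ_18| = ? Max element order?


|ℤ_20 × ℤ_18| = 20 × 18 = 360
Max element order = lcm(20,18) = 180
Cyclic? No (gcd=2)

|ℤ_20×ℤ_18| = 360, max element order = 180


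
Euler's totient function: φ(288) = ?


Factor n: 288 = 2^5 × 3^2
φ(n) = n · ∏(1 - 1/p) over distinct primes p | n
φ(288) = 288 · (1 - 1/2) · (1 - 1/3) = 96

φ(288) = 96


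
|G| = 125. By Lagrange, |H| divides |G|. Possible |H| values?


Lagrange's theorem: |H| divides |G|
|G| = 125
Divisors of 125: 1, 5, 25, 125

Possible subgroup orders: {1, 5, 25, 125}


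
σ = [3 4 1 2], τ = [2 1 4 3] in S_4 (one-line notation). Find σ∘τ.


σ∘τ: apply τ first, then σ
1 →τ 2 →σ 4
2 →τ 1 →σ 3
3 →τ 4 →σ 2
4 →τ 3 →σ 1

σ∘τ = [4 3 2 1]


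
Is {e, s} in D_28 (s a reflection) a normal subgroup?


H = {e, s} in D_28 (s a reflection)
r·s·r⁻¹ = sr⁻² ≠ s for n ≥ 3, so {e, s} is not closed under conjugation

No, not a normal subgroup


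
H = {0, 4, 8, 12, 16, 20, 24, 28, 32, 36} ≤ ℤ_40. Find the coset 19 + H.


19 + H = {19 + h (mod 40) : h ∈ H}
19+0=19, 19+4=23, 19+8=27, 19+12=31, 19+16=35, 19+20=39, 19+24=3, 19+28=7, 19+32=11, 19+36=15
19 + H = {3, 7, 11, 15, 19, 23, 27, 31, 35, 39} = 3 + H

19 + H = {3, 7, 11, 15, 19, 23, 27, 31, 35, 39}


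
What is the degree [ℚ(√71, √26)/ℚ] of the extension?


[ℚ(√71,√26):ℚ] = [ℚ(√71,√26):ℚ(√71)]·[ℚ(√71):ℚ] = 2·2 = 4

[ℚ(√71, √26)/ℚ] = 4


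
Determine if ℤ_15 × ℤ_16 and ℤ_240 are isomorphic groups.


Comparing ℤ_15 × ℤ_16 and ℤ_240:
gcd(15,16) = 1, so ℤ_15 × ℤ_16 ≅ ℤ_240 (CRT)

Yes, ℤ_15 × ℤ_16 ≅ ℤ_240


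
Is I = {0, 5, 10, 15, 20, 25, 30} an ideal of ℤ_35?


Check ideal conditions for I = {0, 5, 10, 15, 20, 25, 30} in ℤ_35:
(1) I is an additive subgroup? Yes
(2) For r ∈ ℤ_35 and a ∈ I: r·a ∈ I? Yes

Yes, I is an ideal of ℤ_35


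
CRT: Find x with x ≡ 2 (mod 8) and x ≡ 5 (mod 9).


m₁ = 8, m₂ = 9, gcd = 1, so CRT applies. M = m₁·m₂ = 72
Let M₁ = M/m₁ = 9, M₂ = M/m₂ = 8
Find y₁ ≡ M₁⁻¹ (mod m₁): 9⁻¹ ≡ 1 (mod 8)
Find y₂ ≡ M₂⁻¹ (mod m₂): 8⁻¹ ≡ 8 (mod 9)
x = a₁·M₁·y₁ + a₂·M₂·y₂ = 2·9·1 + 5·8·8 = 338
Reduce mod 72: x ≡ 50
Check: 50 mod 8 = 2 ✓, 50 mod 9 = 5 ✓

x ≡ 50 (mod 72)


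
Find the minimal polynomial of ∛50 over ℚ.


∛50 satisfies x³ - 50 = 0, irreducible over ℚ (no rational root; 50 is not a perfect cube)

Minimal polynomial: x³ - 50


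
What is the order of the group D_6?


|D_n| = 2n (n rotations and n reflections)
|D_6| = 2×6 = 12

|D_6| = 12


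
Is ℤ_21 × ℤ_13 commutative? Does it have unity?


Direct product ring; commutative with unity (1,1); but (1,0)·(0,1) = (0,0) gives zero divisors, so not an integral domain
Commutative: Yes
Integral domain: No
Has unity: Yes

ℤ_21 × ℤ_13: Commutative=Yes, Unity=Yes


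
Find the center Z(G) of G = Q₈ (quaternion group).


Z(G) = {g ∈ G | gx = xg for all x ∈ G}
In Q₈ = {±1, ±i, ±j, ±k}, only ±1 commute with every element

Z(Q₈ (quaternion group)) = {1, -1}


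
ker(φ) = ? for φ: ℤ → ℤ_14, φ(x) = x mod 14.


Kernel = preimage of identity
ker(φ) = {x ∈ ℤ : x ≡ 0 (mod 14)} = 14ℤ = {0, ±14, ±28, ...}

ker(φ) = 14ℤ


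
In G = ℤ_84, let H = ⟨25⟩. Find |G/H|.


|⟨25⟩| = n / gcd(25, 84) = 84 / 1 = 84
H is normal (ℤ_84 is abelian).
|G/H| = |G| / |H| = 84 / 84 = 1

|G/H| = 1


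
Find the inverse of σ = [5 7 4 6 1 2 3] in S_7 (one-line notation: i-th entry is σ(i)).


To find σ⁻¹, swap domain and range:
σ(1) = 5 → σ⁻¹(5) = 1
σ(2) = 7 → σ⁻¹(7) = 2
σ(3) = 4 → σ⁻¹(4) = 3
σ(4) = 6 → σ⁻¹(6) = 4
σ(5) = 1 → σ⁻¹(1) = 5
σ(6) = 2 → σ⁻¹(2) = 6
σ(7) = 3 → σ⁻¹(3) = 7

σ⁻¹ = [5 6 7 3 1 4 2]


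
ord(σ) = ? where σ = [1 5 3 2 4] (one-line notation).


Cycle decomposition: (2 5 4)
Cycle lengths: 3
Order = lcm(3) = 3

ord(σ) = 3


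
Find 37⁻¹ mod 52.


Use the extended Euclidean algorithm to write 1 = 37·s + 52·t; then s mod 52 is the inverse.
Euclidean algorithm:
  37 = 0·52 + 37
  52 = 1·37 + 15
  37 = 2·15 + 7
  15 = 2·7 + 1
  7 = 7·1 + 0
gcd(37,52) = 1
Back-substitution gives: 37·(-7) + 52·(5) = 1
So 37⁻¹ ≡ -7 ≡ 45 (mod 52)
Check: 37 × 45 = 1665 ≡ 1 (mod 52) ✓

37⁻¹ ≡ 45 (mod 52)


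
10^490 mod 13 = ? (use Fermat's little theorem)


Fermat's little theorem: if p is prime and gcd(a,p)=1, then a^(p-1) ≡ 1 (mod p)
p = 13 is prime, gcd(10,13) = 1
Reduce exponent: 490 mod 12 = 10
So 10^490 ≡ 10^10 (mod 13)
10^10 mod 13 = 3

10^490 ≡ 3 (mod 13)


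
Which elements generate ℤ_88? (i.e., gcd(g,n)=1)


g generates ℤ_n iff gcd(g,n) = 1
Prime factors of 88: 2, 11
Generators are g ∈ {1,...,87} not divisible by any of these primes.
Generators: {1, 3, 5, 7, 9, 13, 15, 17, 19, 21, 23, 25, 27, 29, 31, 35, 37, 39, 41, 43, 45, 47, 49, 51, 53, 57, 59, 61, 63, 65, 67, 69, 71, 73, 75, 79, 81, 83, 85, 87}
Number of generators = φ(88) = 40

Generators of ℤ_88 = {1, 3, 5, 7, 9, 13, 15, 17, 19, 21, 23, 25, 27, 29, 31, 35, 37, 39, 41, 43, 45, 47, 49, 51, 53, 57, 59, 61, 63, 65, 67, 69, 71, 73, 75, 79, 81, 83, 85, 87}


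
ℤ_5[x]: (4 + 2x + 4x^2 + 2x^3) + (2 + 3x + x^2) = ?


Add coefficients mod 5:
x^0: 4 + 2 = 1 (mod 5)
x^1: 2 + 3 = 0 (mod 5)
x^2: 4 + 1 = 0 (mod 5)
x^3: 2 + 0 = 2 (mod 5)
Result: 1 + 2x^3

f + g = 1 + 2x^3


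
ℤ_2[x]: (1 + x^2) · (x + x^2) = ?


Expand and collect like terms; reduce coefficients mod 2:
x^0: 1·0 = 0 ≡ 0 (mod 2)
x^1: 1·1 + 0·0 = 1 ≡ 1 (mod 2)
x^2: 1·1 + 0·1 + 1·0 = 1 ≡ 1 (mod 2)
x^3: 0·1 + 1·1 = 1 ≡ 1 (mod 2)
x^4: 1·1 = 1 ≡ 1 (mod 2)
Result: x + x^2 + x^3 + x^4

f · g = x + x^2 + x^3 + x^4


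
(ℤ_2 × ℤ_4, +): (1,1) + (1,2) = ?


Operation: componentwise addition mod (2, 4)
(1,1) + (1,2) = ((a₁+b₁) mod 2, (a₂+b₂) mod 4) with a = (1,1), b = (1,2)

(1,1) + (1,2) = (0,3)


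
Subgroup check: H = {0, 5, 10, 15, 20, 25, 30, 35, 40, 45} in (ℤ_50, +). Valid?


Subgroup test for H = {0, 5, 10, 15, 20, 25, 30, 35, 40, 45} in (ℤ_50, +):
(1) 0 ∈ H? Yes
(2) Closure: for all a,b ∈ H, (a+b) mod 50 ∈ H? Yes
(3) Inverses: for all a ∈ H, -a mod 50 ∈ H? Yes

Yes, H is a subgroup of ℤ_50


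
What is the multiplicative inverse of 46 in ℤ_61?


Use the extended Euclidean algorithm to write 1 = 46·s + 61·t; then s mod 61 is the inverse.
Euclidean algorithm:
  46 = 0·61 + 46
  61 = 1·46 + 15
  46 = 3·15 + 1
  15 = 15·1 + 0
gcd(46,61) = 1
Back-substitution gives: 46·(4) + 61·(-3) = 1
So 46⁻¹ ≡ 4 ≡ 4 (mod 61)
Check: 46 × 4 = 184 ≡ 1 (mod 61) ✓

46⁻¹ ≡ 4 (mod 61)


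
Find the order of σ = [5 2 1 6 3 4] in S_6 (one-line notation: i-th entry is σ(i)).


Cycle decomposition: (1 5 3) (4 6)
Cycle lengths: 3, 2
Order = lcm(3, 2) = 6

ord(σ) = 6


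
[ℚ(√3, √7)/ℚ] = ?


[ℚ(√3,√7):ℚ] = [ℚ(√3,√7):ℚ(√3)]·[ℚ(√3):ℚ] = 2·2 = 4

[ℚ(√3, √7)/ℚ] = 4


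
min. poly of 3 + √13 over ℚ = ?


Let α = 3 + √13. Then α - 3 = √13, so (α - 3)² = 13, giving α² - 6α - 4 = 0. Degree 2 and α ∉ ℚ, so this is the minimal polynomial.

Minimal polynomial: x² - 6x - 4


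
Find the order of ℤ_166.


ℤ_n has n elements.

|ℤ_166| = 166


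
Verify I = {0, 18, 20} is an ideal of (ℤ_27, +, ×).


Check ideal conditions for I = {0, 18, 20} in ℤ_27:
(1) I is an additive subgroup? No
(2) For r ∈ ℤ_27 and a ∈ I: r·a ∈ I? No  [counterexample: r=2, a=18, r·a mod 27 = 9 ∉ I]

No, I is not an ideal of ℤ_27


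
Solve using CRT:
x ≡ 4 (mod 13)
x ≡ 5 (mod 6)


m₁ = 13, m₂ = 6, gcd = 1, so CRT applies. M = m₁·m₂ = 78
Let M₁ = M/m₁ = 6, M₂ = M/m₂ = 13
Find y₁ ≡ M₁⁻¹ (mod m₁): 6⁻¹ ≡ 11 (mod 13)
Find y₂ ≡ M₂⁻¹ (mod m₂): 13⁻¹ ≡ 1 (mod 6)
x = a₁·M₁·y₁ + a₂·M₂·y₂ = 4·6·11 + 5·13·1 = 329
Reduce mod 78: x ≡ 17
Check: 17 mod 13 = 4 ✓, 17 mod 6 = 5 ✓

x ≡ 17 (mod 78)


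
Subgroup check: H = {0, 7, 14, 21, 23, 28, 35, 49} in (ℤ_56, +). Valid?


Subgroup test for H = {0, 7, 14, 21, 23, 28, 35, 49} in (ℤ_56, +):
(1) 0 ∈ H? Yes
(2) Closure: for all a,b ∈ H, (a+b) mod 56 ∈ H? No  [counterexample: 7 + 23 = 30 ∉ H]
(3) Inverses: for all a ∈ H, -a mod 56 ∈ H? No

No, H is not a subgroup of ℤ_56


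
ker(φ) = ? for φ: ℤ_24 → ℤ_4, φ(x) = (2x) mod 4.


Kernel = preimage of identity
ker(φ) = {x ∈ ℤ_24 : 2x ≡ 0 (mod 4)}. Since 4 | 24, φ is well-defined. The kernel is the cyclic subgroup ⟨2⟩ of ℤ_24 (order 12), i.e. {0, 2, 4, 6, 8, 10, 12, 14, 16, 18, 20, 22}

ker(φ) = {0, 2, 4, 6, 8, 10, 12, 14, 16, 18, 20, 22}


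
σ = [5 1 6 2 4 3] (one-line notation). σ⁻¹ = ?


To find σ⁻¹, swap domain and range:
σ(1) = 5 → σ⁻¹(5) = 1
σ(2) = 1 → σ⁻¹(1) = 2
σ(3) = 6 → σ⁻¹(6) = 3
σ(4) = 2 → σ⁻¹(2) = 4
σ(5) = 4 → σ⁻¹(4) = 5
σ(6) = 3 → σ⁻¹(3) = 6

σ⁻¹ = [2 4 6 5 1 3]


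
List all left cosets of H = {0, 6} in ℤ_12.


H = {0, 6}, |H| = 2
Number of cosets = |G|/|H| = 12/2 = 6
0 + H = {0, 6}
1 + H = {1, 7}
2 + H = {2, 8}
3 + H = {3, 9}
4 + H = {4, 10}
5 + H = {5, 11}

Cosets: 0+H={0,6}; 1+H={1,7}; 2+H={2,8}; 3+H={3,9}; 4+H={4,10}; 5+H={5,11}


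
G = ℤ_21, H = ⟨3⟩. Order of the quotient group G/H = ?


|⟨3⟩| = n / gcd(3, 21) = 21 / 3 = 7
H is normal (ℤ_21 is abelian).
|G/H| = |G| / |H| = 21 / 7 = 3

|G/H| = 3


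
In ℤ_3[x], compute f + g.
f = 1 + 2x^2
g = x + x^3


Add coefficients mod 3:
x^0: 1 + 0 = 1 (mod 3)
x^1: 0 + 1 = 1 (mod 3)
x^2: 2 + 0 = 2 (mod 3)
x^3: 0 + 1 = 1 (mod 3)
Result: 1 + x + 2x^2 + x^3

f + g = 1 + x + 2x^2 + x^3


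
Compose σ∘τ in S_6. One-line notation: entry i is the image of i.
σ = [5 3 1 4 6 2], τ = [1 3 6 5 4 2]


σ∘τ: apply τ first, then σ
1 →τ 1 →σ 5
2 →τ 3 →σ 1
3 →τ 6 →σ 2
4 →τ 5 →σ 6
5 →τ 4 →σ 4
6 →τ 2 →σ 3

σ∘τ = [5 1 2 6 4 3]


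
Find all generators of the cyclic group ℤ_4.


g generates ℤ_n iff gcd(g,n) = 1
Checking each g ∈ {1,...,3}:
gcd(1,4) = 1
gcd(2,4) = 2
gcd(3,4) = 1
Generators: {1, 3}
Number of generators = φ(4) = 2

Generators of ℤ_4 = {1, 3}


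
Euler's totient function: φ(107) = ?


Factor n: 107 = 107
φ(n) = n · ∏(1 - 1/p) over distinct primes p | n
φ(107) = 107 · (1 - 1/107) = 106

φ(107) = 106


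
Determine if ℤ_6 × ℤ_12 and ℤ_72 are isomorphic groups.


Comparing ℤ_6 × ℤ_12 and ℤ_72:
gcd(6,12) = 6 ≠ 1. Max element order in ℤ_6×ℤ_12 is lcm(6,12) = 12 < 72, so it has no element of order 72

No, ℤ_6 × ℤ_12 ≇ ℤ_72


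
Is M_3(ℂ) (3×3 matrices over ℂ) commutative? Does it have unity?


Matrix multiplication is non-commutative for n ≥ 2; the identity matrix I is the unity; singular matrices give zero divisors, so not an integral domain
Commutative: No
Integral domain: No
Has unity: Yes

M_3(ℂ) (3×3 matrices over ℂ): Commutative=No, Unity=Yes


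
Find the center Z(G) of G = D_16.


Z(G) = {g ∈ G | gx = xg for all x ∈ G}
For even n, Z(D_n) = {e, r^(n/2)}: the 180° rotation r^8 commutes with every reflection and rotation

Z(D_16) = {e, r^8}


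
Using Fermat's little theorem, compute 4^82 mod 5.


Fermat's little theorem: if p is prime and gcd(a,p)=1, then a^(p-1) ≡ 1 (mod p)
p = 5 is prime, gcd(4,5) = 1
Reduce exponent: 82 mod 4 = 2
So 4^82 ≡ 4^2 (mod 5)
4^2 mod 5 = 1

4^82 ≡ 1 (mod 5)


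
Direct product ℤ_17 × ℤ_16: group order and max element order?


|ℤ_17 × ℤ_16| = 17 × 16 = 272
Max element order = lcm(17,16) = 272
Cyclic? Yes (gcd=1)

|ℤ_17×ℤ_16| = 272, max element order = 272


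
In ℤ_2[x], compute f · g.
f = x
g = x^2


Expand and collect like terms; reduce coefficients mod 2:
x^0: 0·0 = 0 ≡ 0 (mod 2)
x^1: 0·0 + 1·0 = 0 ≡ 0 (mod 2)
x^2: 0·1 + 1·0 = 0 ≡ 0 (mod 2)
x^3: 1·1 = 1 ≡ 1 (mod 2)
Result: x^3

f · g = x^3


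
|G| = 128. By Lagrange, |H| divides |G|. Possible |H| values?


Lagrange's theorem: |H| divides |G|
|G| = 128
Divisors of 128: 1, 2, 4, 8, 16, 32, 64, 128

Possible subgroup orders: {1, 2, 4, 8, 16, 32, 64, 128}


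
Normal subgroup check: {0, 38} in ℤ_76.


H = {0, 38} in ℤ_76
ℤ_76 is abelian; every subgroup of an abelian group is normal

Yes, normal subgroup


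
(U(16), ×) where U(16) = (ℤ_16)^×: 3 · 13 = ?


Operation: multiplication mod 16
3 · 13 = (a × b) mod 16 with a = 3, b = 13

3 · 13 = 7


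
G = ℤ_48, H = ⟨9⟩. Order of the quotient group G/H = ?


|⟨9⟩| = n / gcd(9, 48) = 48 / 3 = 16
H is normal (ℤ_48 is abelian).
|G/H| = |G| / |H| = 48 / 16 = 3

|G/H| = 3


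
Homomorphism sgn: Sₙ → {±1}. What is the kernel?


Kernel = preimage of identity
ker(sgn) = even permutations = Aₙ

ker(sgn) = Aₙ


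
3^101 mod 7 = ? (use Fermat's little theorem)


Fermat's little theorem: if p is prime and gcd(a,p)=1, then a^(p-1) ≡ 1 (mod p)
p = 7 is prime, gcd(3,7) = 1
Reduce exponent: 101 mod 6 = 5
So 3^101 ≡ 3^5 (mod 7)
3^5 mod 7 = 5

3^101 ≡ 5 (mod 7)


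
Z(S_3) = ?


Z(G) = {g ∈ G | gx = xg for all x ∈ G}
S_n is non-abelian for n ≥ 3; Z(S_3) is trivial

Z(S_3) = {e}


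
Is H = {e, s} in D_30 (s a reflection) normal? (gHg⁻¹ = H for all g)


H = {e, s} in D_30 (s a reflection)
r·s·r⁻¹ = sr⁻² ≠ s for n ≥ 3, so {e, s} is not closed under conjugation

No, not a normal subgroup


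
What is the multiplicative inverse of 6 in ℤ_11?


Use the extended Euclidean algorithm to write 1 = 6·s + 11·t; then s mod 11 is the inverse.
Euclidean algorithm:
  6 = 0·11 + 6
  11 = 1·6 + 5
  6 = 1·5 + 1
  5 = 5·1 + 0
gcd(6,11) = 1
Back-substitution gives: 6·(2) + 11·(-1) = 1
So 6⁻¹ ≡ 2 ≡ 2 (mod 11)
Check: 6 × 2 = 12 ≡ 1 (mod 11) ✓

6⁻¹ ≡ 2 (mod 11)


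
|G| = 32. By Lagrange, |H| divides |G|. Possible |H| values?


Lagrange's theorem: |H| divides |G|
|G| = 32
Divisors of 32: 1, 2, 4, 8, 16, 32

Possible subgroup orders: {1, 2, 4, 8, 16, 32}


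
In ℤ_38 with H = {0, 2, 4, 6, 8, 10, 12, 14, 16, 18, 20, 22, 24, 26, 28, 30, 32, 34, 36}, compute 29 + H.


29 + H = {29 + h (mod 38) : h ∈ H}
29+0=29, 29+2=31, 29+4=33, 29+6=35, 29+8=37, 29+10=1, 29+12=3, 29+14=5, 29+16=7, 29+18=9, 29+20=11, 29+22=13, 29+24=15, 29+26=17, 29+28=19, 29+30=21, 29+32=23, 29+34=25, 29+36=27
29 + H = {1, 3, 5, 7, 9, 11, 13, 15, 17, 19, 21, 23, 25, 27, 29, 31, 33, 35, 37} = 1 + H

29 + H = {1, 3, 5, 7, 9, 11, 13, 15, 17, 19, 21, 23, 25, 27, 29, 31, 33, 35, 37}


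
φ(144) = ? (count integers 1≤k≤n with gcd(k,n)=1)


Factor n: 144 = 2^4 × 3^2
φ(n) = n · ∏(1 - 1/p) over distinct primes p | n
φ(144) = 144 · (1 - 1/2) · (1 - 1/3) = 48

φ(144) = 48


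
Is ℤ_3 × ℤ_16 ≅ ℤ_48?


Comparing ℤ_3 × ℤ_16 and ℤ_48:
gcd(3,16) = 1, so ℤ_3 × ℤ_16 ≅ ℤ_48 (CRT)

Yes, ℤ_3 × ℤ_16 ≅ ℤ_48


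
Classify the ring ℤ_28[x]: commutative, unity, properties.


ℤ_28 has zero divisors (2·14 ≡ 0), and these lift to constant zero divisors in ℤ_28[x]; so not an integral domain
Commutative: Yes
Integral domain: No
Has unity: Yes

ℤ_28[x]: Commutative=Yes, Unity=Yes


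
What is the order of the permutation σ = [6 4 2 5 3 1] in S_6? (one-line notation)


Cycle decomposition: (1 6) (2 4 5 3)
Cycle lengths: 2, 4
Order = lcm(2, 4) = 4

ord(σ) = 4


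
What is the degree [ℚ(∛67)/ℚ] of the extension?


∛67 has minimal polynomial x³ - 67 (irreducible over ℚ since 67 is not a perfect cube)

[ℚ(∛67)/ℚ] = 3


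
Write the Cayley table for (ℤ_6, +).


Elements: {0, 1, 2, 3, 4, 5}
Operation: addition mod 6
Entry (a, b) = (a + b) mod 6

Cayley table:
  | 0 | 1 | 2 | 3 | 4 | 5
0 | 0 | 1 | 2 | 3 | 4 | 5
1 | 1 | 2 | 3 | 4 | 5 | 0
2 | 2 | 3 | 4 | 5 | 0 | 1
3 | 3 | 4 | 5 | 0 | 1 | 2
4 | 4 | 5 | 0 | 1 | 2 | 3
5 | 5 | 0 | 1 | 2 | 3 | 4


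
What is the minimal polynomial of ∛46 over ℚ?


∛46 satisfies x³ - 46 = 0, irreducible over ℚ (no rational root; 46 is not a perfect cube)

Minimal polynomial: x³ - 46


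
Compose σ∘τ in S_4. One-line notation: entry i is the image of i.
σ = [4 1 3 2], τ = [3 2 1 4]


σ∘τ: apply τ first, then σ
1 →τ 3 →σ 3
2 →τ 2 →σ 1
3 →τ 1 →σ 4
4 →τ 4 →σ 2

σ∘τ = [3 1 4 2]


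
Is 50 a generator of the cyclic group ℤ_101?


g generates ℤ_n iff gcd(g, n) = 1
gcd(50, 101) = 1
Since gcd = 1, 50 is a generator.

Yes, 50 generates ℤ_101


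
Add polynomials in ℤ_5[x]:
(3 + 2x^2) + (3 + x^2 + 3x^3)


Add coefficients mod 5:
x^0: 3 + 3 = 1 (mod 5)
x^1: 0 + 0 = 0 (mod 5)
x^2: 2 + 1 = 3 (mod 5)
x^3: 0 + 3 = 3 (mod 5)
Result: 1 + 3x^2 + 3x^3

f + g = 1 + 3x^2 + 3x^3


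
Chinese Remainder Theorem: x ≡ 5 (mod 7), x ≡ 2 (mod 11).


m₁ = 7, m₂ = 11, gcd = 1, so CRT applies. M = m₁·m₂ = 77
Let M₁ = M/m₁ = 11, M₂ = M/m₂ = 7
Find y₁ ≡ M₁⁻¹ (mod m₁): 11⁻¹ ≡ 2 (mod 7)
Find y₂ ≡ M₂⁻¹ (mod m₂): 7⁻¹ ≡ 8 (mod 11)
x = a₁·M₁·y₁ + a₂·M₂·y₂ = 5·11·2 + 2·7·8 = 222
Reduce mod 77: x ≡ 68
Check: 68 mod 7 = 5 ✓, 68 mod 11 = 2 ✓

x ≡ 68 (mod 77)


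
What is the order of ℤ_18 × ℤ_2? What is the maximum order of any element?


|ℤ_18 × ℤ_2| = 18 × 2 = 36
Max element order = lcm(18,2) = 18
Cyclic? No (gcd=2)

|ℤ_18×ℤ_2| = 36, max element order = 18


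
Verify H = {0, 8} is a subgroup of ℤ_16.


Subgroup test for H = {0, 8} in (ℤ_16, +):
(1) 0 ∈ H? Yes
(2) Closure: for all a,b ∈ H, (a+b) mod 16 ∈ H? Yes
(3) Inverses: for all a ∈ H, -a mod 16 ∈ H? Yes

Yes, H is a subgroup of ℤ_16


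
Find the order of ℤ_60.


ℤ_n has n elements.

|ℤ_60| = 60


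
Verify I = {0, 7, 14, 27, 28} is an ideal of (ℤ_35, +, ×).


Check ideal conditions for I = {0, 7, 14, 27, 28} in ℤ_35:
(1) I is an additive subgroup? No
(2) For r ∈ ℤ_35 and a ∈ I: r·a ∈ I? No  [counterexample: r=2, a=27, r·a mod 35 = 19 ∉ I]

No, I is not an ideal of ℤ_35


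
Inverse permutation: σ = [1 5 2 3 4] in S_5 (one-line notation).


To find σ⁻¹, swap domain and range:
σ(1) = 1 → σ⁻¹(1) = 1
σ(2) = 5 → σ⁻¹(5) = 2
σ(3) = 2 → σ⁻¹(2) = 3
σ(4) = 3 → σ⁻¹(3) = 4
σ(5) = 4 → σ⁻¹(4) = 5

σ⁻¹ = [1 3 4 5 2]


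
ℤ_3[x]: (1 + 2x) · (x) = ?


Expand and collect like terms; reduce coefficients mod 3:
x^0: 1·0 = 0 ≡ 0 (mod 3)
x^1: 1·1 + 2·0 = 1 ≡ 1 (mod 3)
x^2: 2·1 = 2 ≡ 2 (mod 3)
Result: x + 2x^2

f · g = x + 2x^2


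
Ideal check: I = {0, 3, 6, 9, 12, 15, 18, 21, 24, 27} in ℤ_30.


Check ideal conditions for I = {0, 3, 6, 9, 12, 15, 18, 21, 24, 27} in ℤ_30:
(1) I is an additive subgroup? Yes
(2) For r ∈ ℤ_30 and a ∈ I: r·a ∈ I? Yes

Yes, I is an ideal of ℤ_30


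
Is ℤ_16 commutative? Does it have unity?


ℤ_16 is a commutative ring with unity 1; 16 = 2×8 is composite, so 2·8 ≡ 0 gives zero divisors (not an integral domain)
Commutative: Yes
Integral domain: No
Has unity: Yes

ℤ_16: Commutative=Yes, Unity=Yes


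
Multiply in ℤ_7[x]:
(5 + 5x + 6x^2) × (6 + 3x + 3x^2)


Expand and collect like terms; reduce coefficients mod 7:
x^0: 5·6 = 30 ≡ 2 (mod 7)
x^1: 5·3 + 5·6 = 45 ≡ 3 (mod 7)
x^2: 5·3 + 5·3 + 6·6 = 66 ≡ 3 (mod 7)
x^3: 5·3 + 6·3 = 33 ≡ 5 (mod 7)
x^4: 6·3 = 18 ≡ 4 (mod 7)
Result: 2 + 3x + 3x^2 + 5x^3 + 4x^4

f · g = 2 + 3x + 3x^2 + 5x^3 + 4x^4


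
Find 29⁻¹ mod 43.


Use the extended Euclidean algorithm to write 1 = 29·s + 43·t; then s mod 43 is the inverse.
Euclidean algorithm:
  29 = 0·43 + 29
  43 = 1·29 + 14
  29 = 2·14 + 1
  14 = 14·1 + 0
gcd(29,43) = 1
Back-substitution gives: 29·(3) + 43·(-2) = 1
So 29⁻¹ ≡ 3 ≡ 3 (mod 43)
Check: 29 × 3 = 87 ≡ 1 (mod 43) ✓

29⁻¹ ≡ 3 (mod 43)


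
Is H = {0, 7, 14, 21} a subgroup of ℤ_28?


Subgroup test for H = {0, 7, 14, 21} in (ℤ_28, +):
(1) 0 ∈ H? Yes
(2) Closure: for all a,b ∈ H, (a+b) mod 28 ∈ H? Yes
(3) Inverses: for all a ∈ H, -a mod 28 ∈ H? Yes

Yes, H is a subgroup of ℤ_28


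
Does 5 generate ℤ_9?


g generates ℤ_n iff gcd(g, n) = 1
gcd(5, 9) = 1
Since gcd = 1, 5 is a generator.

Yes, 5 generates ℤ_9


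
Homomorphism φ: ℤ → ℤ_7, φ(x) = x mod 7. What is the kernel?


Kernel = preimage of identity
ker(φ) = {x ∈ ℤ : x ≡ 0 (mod 7)} = 7ℤ = {0, ±7, ±14, ...}

ker(φ) = 7ℤ


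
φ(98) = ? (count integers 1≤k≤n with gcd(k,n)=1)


Factor n: 98 = 2 × 7^2
φ(n) = n · ∏(1 - 1/p) over distinct primes p | n
φ(98) = 98 · (1 - 1/2) · (1 - 1/7) = 42

φ(98) = 42


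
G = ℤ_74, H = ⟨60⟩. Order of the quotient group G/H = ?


|⟨60⟩| = n / gcd(60, 74) = 74 / 2 = 37
H is normal (ℤ_74 is abelian).
|G/H| = |G| / |H| = 74 / 37 = 2

|G/H| = 2
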